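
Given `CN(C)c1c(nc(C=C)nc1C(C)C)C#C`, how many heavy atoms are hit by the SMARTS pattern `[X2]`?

4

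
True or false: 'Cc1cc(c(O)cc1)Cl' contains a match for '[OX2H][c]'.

The pattern [OX2H][c] describes a hydroxyl oxygen attached to an aromatic carbon — a phenol.
The molecule carries a hydroxyl group (-OH), whose atoms satisfy every constraint of the query, so the pattern matches.

True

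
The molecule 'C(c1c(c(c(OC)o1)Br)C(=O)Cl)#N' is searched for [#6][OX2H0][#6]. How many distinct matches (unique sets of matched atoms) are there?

1

[#6][OX2H0][#6] is the SMARTS for an ether: an aliphatic oxygen bridging two carbons with no H on the oxygen.
Exactly one fragment in the molecule meets all constraints, giving 1 match.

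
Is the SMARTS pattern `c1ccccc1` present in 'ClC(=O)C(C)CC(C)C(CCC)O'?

No

The pattern c1ccccc1 describes six aromatic carbons in a ring — a benzene ring.
The closest candidate here is a methyl group (-CH3), but no six-membered all-carbon aromatic ring is present. No other fragment satisfies the full query, so there is no match.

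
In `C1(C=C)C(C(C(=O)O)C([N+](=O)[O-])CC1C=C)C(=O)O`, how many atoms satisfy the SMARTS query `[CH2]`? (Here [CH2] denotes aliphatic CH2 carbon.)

The query [CH2] means: aliphatic carbon with exactly two hydrogens.
Check the 19 heavy atoms by environment: 7× C (H1) → no; 3× C (H2) → match; 2× C (H0) → no; 3× O (H0) → no; 2× O (H1) → no; 1× N (charge +1, H0) → no; 1× O (charge -1, H0) → no.
That gives 3 matching atoms.

3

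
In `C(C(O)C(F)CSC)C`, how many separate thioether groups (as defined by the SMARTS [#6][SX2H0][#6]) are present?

1

[#6][SX2H0][#6] is the SMARTS for a thioether: an aliphatic sulfur bridging two carbons with no H on the sulfur.
Exactly one fragment in the molecule meets all constraints, giving 1 match.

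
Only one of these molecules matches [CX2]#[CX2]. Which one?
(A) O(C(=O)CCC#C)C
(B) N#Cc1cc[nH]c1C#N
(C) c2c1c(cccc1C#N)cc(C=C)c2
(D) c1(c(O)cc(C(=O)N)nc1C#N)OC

A

[CX2]#[CX2] describes a carbon-carbon triple bond (an alkyne).
(A) contains an ethynyl group (-C#CH), which satisfies every atom and bond constraint.
(B) has a nitrile (-C#N) but the triple bond is C#N, not C#C.
(C) has a nitrile (-C#N) but the triple bond is C#N, not C#C.
(D) has a nitrile (-C#N) but the triple bond is C#N, not C#C.
So the answer is (A).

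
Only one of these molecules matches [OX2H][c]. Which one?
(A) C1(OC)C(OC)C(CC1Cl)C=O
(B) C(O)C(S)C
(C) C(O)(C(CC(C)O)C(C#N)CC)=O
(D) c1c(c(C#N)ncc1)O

[OX2H][c] describes a hydroxyl oxygen attached to an aromatic carbon (a phenol).
(A) has a methoxy ether (-OCH3) but the oxygen has H0, not H1.
(B) has a hydroxyl group (-OH) but the -OH is on an aliphatic carbon, not an aromatic c.
(C) has a hydroxyl group (-OH) but the -OH is on an aliphatic carbon, not an aromatic c.
(D) contains a hydroxyl group (-OH), which satisfies every atom and bond constraint.
So the answer is (D).

D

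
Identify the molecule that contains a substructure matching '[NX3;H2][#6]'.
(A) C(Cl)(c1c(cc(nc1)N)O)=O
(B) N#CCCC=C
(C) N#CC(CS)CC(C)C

A

[NX3;H2][#6] describes a trivalent nitrogen with two H attached to carbon (a primary amine).
(A) contains a primary amino group (-NH2), which satisfies every atom and bond constraint.
(B) has a nitrile (-C#N) but the nitrogen is NX1 (triple-bonded), not NX3 with two H.
(C) has a nitrile (-C#N) but the nitrogen is NX1 (triple-bonded), not NX3 with two H.
So the answer is (A).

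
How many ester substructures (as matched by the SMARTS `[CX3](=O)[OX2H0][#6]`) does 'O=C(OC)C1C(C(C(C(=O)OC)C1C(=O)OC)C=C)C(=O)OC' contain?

4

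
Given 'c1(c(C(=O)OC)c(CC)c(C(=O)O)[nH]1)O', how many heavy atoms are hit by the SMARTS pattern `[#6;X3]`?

6

The query [#6;X3] means: any carbon (aromatic or not) with three total connections.
Check the 15 heavy atoms by environment: 1× n (aromatic, X3) → no; 4× c (aromatic, X3) → match; 3× C (X4) → no; 3× O (X2) → no; 2× C (X3) → match; 2× O (X1) → no.
Summing the matching environments: 4 + 2 = 6 matching atoms.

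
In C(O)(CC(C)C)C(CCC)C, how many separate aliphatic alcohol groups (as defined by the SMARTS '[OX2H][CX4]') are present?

[OX2H][CX4] is the SMARTS for an aliphatic alcohol: a hydroxyl oxygen bound to an sp3 (X4) carbon.
Exactly one fragment in the molecule meets all constraints, giving 1 match.

1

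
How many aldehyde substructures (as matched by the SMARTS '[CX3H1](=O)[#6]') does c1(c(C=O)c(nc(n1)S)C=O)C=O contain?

[CX3H1](=O)[#6] is the SMARTS for an aldehyde: an sp2 carbon with one H, double-bonded to O and single-bonded to carbon.
The molecule carries 3 separate instances of an aldehyde (-CHO) meeting every constraint; each maps to a distinct set of atoms, giving 3 matches.

3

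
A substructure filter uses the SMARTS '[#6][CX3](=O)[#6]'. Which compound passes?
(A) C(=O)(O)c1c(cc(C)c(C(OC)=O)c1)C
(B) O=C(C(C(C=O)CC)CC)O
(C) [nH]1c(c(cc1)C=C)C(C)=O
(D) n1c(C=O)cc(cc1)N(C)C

[#6][CX3](=O)[#6] describes a carbonyl carbon (no H) flanked by two carbons (a ketone).
(A) has a methyl-ester group (-C(=O)OCH3) but one neighbour of the carbonyl carbon is O, not C.
(B) has a carboxylic acid group (-C(=O)OH) but one neighbour of the carbonyl carbon is O, not C.
(C) contains an acetyl/ketone group (-C(=O)CH3), which satisfies every atom and bond constraint.
(D) has an aldehyde (-CHO) but the carbonyl carbon has H1, so it is not flanked by two carbons.
So the answer is (C).

C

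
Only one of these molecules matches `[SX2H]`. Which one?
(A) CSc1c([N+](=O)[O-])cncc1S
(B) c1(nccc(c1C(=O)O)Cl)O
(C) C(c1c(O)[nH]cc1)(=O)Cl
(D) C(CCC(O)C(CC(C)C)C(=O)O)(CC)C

A

[SX2H] describes an aliphatic sulfur with two connections, one being H (a thiol).
(A) contains a thiol (-SH), which satisfies every atom and bond constraint.
(B) has a hydroxyl group (-OH) but it is an -OH, not an -SH.
(C) has a hydroxyl group (-OH) but it is an -OH, not an -SH.
(D) has a hydroxyl group (-OH) but it is an -OH, not an -SH.
So the answer is (A).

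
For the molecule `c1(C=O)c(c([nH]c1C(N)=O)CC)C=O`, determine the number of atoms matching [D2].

4

Check the 14 heavy atoms by environment: 1× n (aromatic, D2) → match; 4× c (aromatic, D3) → no; 1× C (D3) → no; 3× O (D1) → no; 1× N (D1) → no; 3× C (D2) → match; 1× C (D1) → no.
Summing the matching environments: 1 + 3 = 4 matching atoms.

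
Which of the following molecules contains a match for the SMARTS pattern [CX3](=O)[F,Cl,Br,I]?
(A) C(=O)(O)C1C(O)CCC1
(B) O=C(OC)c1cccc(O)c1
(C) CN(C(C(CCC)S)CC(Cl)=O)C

C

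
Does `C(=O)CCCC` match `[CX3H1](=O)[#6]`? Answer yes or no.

Yes

The pattern [CX3H1](=O)[#6] describes an sp2 carbon with one H, double-bonded to O and single-bonded to carbon — an aldehyde.
The molecule carries an aldehyde (-CHO), whose atoms satisfy every constraint of the query, so the pattern matches.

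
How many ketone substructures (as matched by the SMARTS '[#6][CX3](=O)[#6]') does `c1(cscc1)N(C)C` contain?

0

[#6][CX3](=O)[#6] is the SMARTS for a ketone: a carbonyl carbon (no H) flanked by two carbons.
No fragment in the molecule satisfies every constraint, giving 0 matches.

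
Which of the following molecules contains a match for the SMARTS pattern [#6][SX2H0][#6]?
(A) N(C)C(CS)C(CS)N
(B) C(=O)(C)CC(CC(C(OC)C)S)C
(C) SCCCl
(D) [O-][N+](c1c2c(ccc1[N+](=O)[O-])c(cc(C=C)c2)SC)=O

[#6][SX2H0][#6] describes an aliphatic sulfur bridging two carbons with no H on the sulfur (a thioether).
(A) has a thiol (-SH) but the sulfur has H1, not H0 bridging two carbons.
(B) has a methoxy ether (-OCH3) but the bridging atom is O, not S.
(C) has a thiol (-SH) but the sulfur has H1, not H0 bridging two carbons.
(D) contains a methylthio ether (-SCH3), which satisfies every atom and bond constraint.
So the answer is (D).

D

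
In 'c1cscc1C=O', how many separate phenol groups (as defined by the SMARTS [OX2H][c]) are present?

0

[OX2H][c] is the SMARTS for a phenol: a hydroxyl oxygen attached to an aromatic carbon.
No fragment in the molecule satisfies every constraint, giving 0 matches.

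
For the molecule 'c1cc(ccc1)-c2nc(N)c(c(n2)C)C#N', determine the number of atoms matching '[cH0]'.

5

The query [cH0] means: aromatic carbon with no attached hydrogen (substituted or ring-fusion).
Check the 16 heavy atoms by environment: 2× n (aromatic, H0) → no; 5× c (aromatic, H0) → match; 1× C (H3) → no; 1× C (H0) → no; 1× N (H0) → no; 5× c (aromatic, H1) → no; 1× N (H2) → no.
That gives 5 matching atoms.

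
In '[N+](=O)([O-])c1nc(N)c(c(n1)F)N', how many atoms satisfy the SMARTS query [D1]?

5

Check the 12 heavy atoms by environment: 2× n (aromatic, D2) → no; 4× c (aromatic, D3) → no; 2× N (D1) → match; 1× F (D1) → match; 1× N (charge +1, D3) → no; 1× O (charge -1, D1) → match; 1× O (D1) → match.
Summing the matching environments: 2 + 1 + 1 + 1 = 5 matching atoms.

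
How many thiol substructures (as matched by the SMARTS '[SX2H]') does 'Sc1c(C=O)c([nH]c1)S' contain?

[SX2H] is the SMARTS for a thiol: an aliphatic sulfur with two connections, one being H.
The molecule carries 2 separate instances of a thiol (-SH) meeting every constraint; each maps to a distinct set of atoms, giving 2 matches.

2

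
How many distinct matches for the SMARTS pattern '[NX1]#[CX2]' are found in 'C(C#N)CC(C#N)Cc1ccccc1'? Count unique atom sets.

[NX1]#[CX2] is the SMARTS for a nitrile: a nitrogen triple-bonded to a two-connected carbon.
The molecule carries 2 separate instances of a nitrile (-C#N) meeting every constraint; each maps to a distinct set of atoms, giving 2 matches.

2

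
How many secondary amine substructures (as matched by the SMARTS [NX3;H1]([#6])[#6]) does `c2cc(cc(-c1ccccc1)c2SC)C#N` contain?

0

[NX3;H1]([#6])[#6] is the SMARTS for a secondary amine: a trivalent nitrogen with one H, bonded to two carbons.
No fragment in the molecule satisfies every constraint, giving 0 matches.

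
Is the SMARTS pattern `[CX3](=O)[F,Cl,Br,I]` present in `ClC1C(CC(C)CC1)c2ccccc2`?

No

The pattern [CX3](=O)[F,Cl,Br,I] describes a carbonyl carbon bonded to a halogen — an acyl halide.
The closest candidate here is a chloro substituent, but the Cl is not on a carbonyl carbon. No other fragment satisfies the full query, so there is no match.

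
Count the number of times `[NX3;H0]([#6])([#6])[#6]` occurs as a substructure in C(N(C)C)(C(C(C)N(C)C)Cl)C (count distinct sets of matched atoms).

2

[NX3;H0]([#6])([#6])[#6] is the SMARTS for a tertiary amine: a trivalent nitrogen with no H, bonded to three carbons.
The molecule carries 2 separate instances of a dimethylamino group (-N(CH3)2) meeting every constraint; each maps to a distinct set of atoms, giving 2 matches.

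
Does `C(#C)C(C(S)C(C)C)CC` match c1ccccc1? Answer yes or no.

The pattern c1ccccc1 describes six aromatic carbons in a ring — a benzene ring.
The closest candidate here is a methyl group (-CH3), but no six-membered all-carbon aromatic ring is present. No other fragment satisfies the full query, so there is no match.

No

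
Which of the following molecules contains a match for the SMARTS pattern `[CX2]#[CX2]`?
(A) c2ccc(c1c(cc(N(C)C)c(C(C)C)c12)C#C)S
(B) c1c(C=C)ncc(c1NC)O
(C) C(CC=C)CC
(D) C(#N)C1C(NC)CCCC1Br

A

[CX2]#[CX2] describes a carbon-carbon triple bond (an alkyne).
(A) contains an ethynyl group (-C#CH), which satisfies every atom and bond constraint.
(B) has a vinyl group (-CH=CH2) but the C=C is a double bond; both carbons are CX3, not CX2.
(C) has a vinyl group (-CH=CH2) but the C=C is a double bond; both carbons are CX3, not CX2.
(D) has a nitrile (-C#N) but the triple bond is C#N, not C#C.
So the answer is (A).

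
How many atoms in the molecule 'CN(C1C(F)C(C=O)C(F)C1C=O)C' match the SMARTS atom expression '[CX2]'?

0

The query [CX2] means: C with X2: aliphatic carbon with exactly 2 total connections.
Check the 14 heavy atoms by environment: 7× C (X4) → no; 2× C (X3) → no; 2× O (X1) → no; 2× F (X1) → no; 1× N (X3) → no.
No environment satisfies the query, so 0 matching atoms.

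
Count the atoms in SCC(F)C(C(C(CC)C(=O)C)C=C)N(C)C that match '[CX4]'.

10

The query [CX4] means: C with X4: aliphatic carbon with exactly 4 total connections (bonds + H).
Check the 17 heavy atoms by environment: 10× C (X4) → match; 3× C (X3) → no; 1× N (X3) → no; 1× O (X1) → no; 1× F (X1) → no; 1× S (X2) → no.
That gives 10 matching atoms.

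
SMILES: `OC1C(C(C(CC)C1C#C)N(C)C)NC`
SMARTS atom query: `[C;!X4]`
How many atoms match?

The query [C;!X4] means: aliphatic carbon that does not have four total connections.
Check the 15 heavy atoms by environment: 10× C (X4) → no; 1× O (X2) → no; 2× C (X2) → match; 2× N (X3) → no.
That gives 2 matching atoms.

2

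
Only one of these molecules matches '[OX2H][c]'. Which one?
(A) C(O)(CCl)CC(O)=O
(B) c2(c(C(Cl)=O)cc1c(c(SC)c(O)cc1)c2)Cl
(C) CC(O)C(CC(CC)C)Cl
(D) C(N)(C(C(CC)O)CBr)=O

B

[OX2H][c] describes a hydroxyl oxygen attached to an aromatic carbon (a phenol).
(A) has a hydroxyl group (-OH) but the -OH is on an aliphatic carbon, not an aromatic c.
(B) contains a hydroxyl group (-OH), which satisfies every atom and bond constraint.
(C) has a hydroxyl group (-OH) but the -OH is on an aliphatic carbon, not an aromatic c.
(D) has a hydroxyl group (-OH) but the -OH is on an aliphatic carbon, not an aromatic c.
So the answer is (B).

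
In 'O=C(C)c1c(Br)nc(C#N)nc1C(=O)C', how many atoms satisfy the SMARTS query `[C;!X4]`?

3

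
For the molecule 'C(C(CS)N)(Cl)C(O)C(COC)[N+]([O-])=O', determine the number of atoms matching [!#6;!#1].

The query [!#6;!#1] means: not carbon and not hydrogen — any heteroatom.
Check the 15 heavy atoms by environment: 7× C → no; 3× O → match; 1× N → match; 1× S → match; 1× N (charge +1) → match; 1× O (charge -1) → match; 1× Cl → match.
Summing the matching environments: 3 + 1 + 1 + 1 + 1 + 1 = 8 matching atoms.

8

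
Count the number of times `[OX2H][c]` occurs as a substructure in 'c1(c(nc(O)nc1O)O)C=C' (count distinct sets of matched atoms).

3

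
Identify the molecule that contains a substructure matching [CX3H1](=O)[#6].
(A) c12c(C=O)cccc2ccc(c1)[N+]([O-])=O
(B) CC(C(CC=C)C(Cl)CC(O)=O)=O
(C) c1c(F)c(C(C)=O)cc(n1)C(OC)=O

A

[CX3H1](=O)[#6] describes an sp2 carbon with one H, double-bonded to O and single-bonded to carbon (an aldehyde).
(A) contains an aldehyde (-CHO), which satisfies every atom and bond constraint.
(B) has a carboxylic acid group (-C(=O)OH) but the carbonyl carbon has H0 and is bonded to O, not H1.
(C) has an acetyl/ketone group (-C(=O)CH3) but the carbonyl carbon has H0 (two carbon neighbours), not H1.
So the answer is (A).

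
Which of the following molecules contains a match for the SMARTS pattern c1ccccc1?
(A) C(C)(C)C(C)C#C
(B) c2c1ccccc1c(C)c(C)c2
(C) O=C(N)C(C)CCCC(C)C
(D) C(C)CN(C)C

B

c1ccccc1 describes six aromatic carbons in a ring (a benzene ring).
(A) has a methyl group (-CH3) but no six-membered all-carbon aromatic ring is present.
(B) contains the required atom environment, so the pattern matches.
(C) has a methyl group (-CH3) but no six-membered all-carbon aromatic ring is present.
(D) has a methyl group (-CH3) but no six-membered all-carbon aromatic ring is present.
So the answer is (B).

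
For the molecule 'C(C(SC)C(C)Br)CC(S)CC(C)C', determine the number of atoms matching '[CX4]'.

11

The query [CX4] means: C with X4: aliphatic carbon with exactly 4 total connections (bonds + H).
Check the 14 heavy atoms by environment: 11× C (X4) → match; 2× S (X2) → no; 1× Br (X1) → no.
That gives 11 matching atoms.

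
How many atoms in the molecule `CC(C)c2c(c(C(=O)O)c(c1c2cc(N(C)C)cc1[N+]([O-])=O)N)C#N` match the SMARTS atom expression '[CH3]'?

4

The query [CH3] means: aliphatic carbon with exactly three hydrogens.
Check the 25 heavy atoms by environment: 8× c (aromatic, H0) → no; 2× c (aromatic, H1) → no; 2× N (H0) → no; 4× C (H3) → match; 1× N (H2) → no; 2× C (H0) → no; 1× N (charge +1, H0) → no; 1× O (charge -1, H0) → no; 2× O (H0) → no; 1× C (H1) → no; 1× O (H1) → no.
That gives 4 matching atoms.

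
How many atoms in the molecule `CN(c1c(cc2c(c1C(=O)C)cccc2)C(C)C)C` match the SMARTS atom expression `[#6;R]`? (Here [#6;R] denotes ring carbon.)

Check the 19 heavy atoms by environment: 10× c (aromatic, in 6-ring) → match; 7× C (acyclic) → no; 1× O (acyclic) → no; 1× N (acyclic) → no.
That gives 10 matching atoms.

10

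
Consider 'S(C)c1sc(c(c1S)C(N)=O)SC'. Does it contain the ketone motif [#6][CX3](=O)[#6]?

No

The pattern [#6][CX3](=O)[#6] describes a carbonyl carbon (no H) flanked by two carbons — a ketone.
The closest candidate here is a primary amide (-C(=O)NH2), but one neighbour of the carbonyl carbon is N, not C. No other fragment satisfies the full query, so there is no match.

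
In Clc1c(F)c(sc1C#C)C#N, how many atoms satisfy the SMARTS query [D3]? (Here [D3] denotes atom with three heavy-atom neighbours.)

The query [D3] means: atom with exactly three heavy-atom neighbours.
Check the 11 heavy atoms by environment: 1× s (aromatic, D2) → no; 4× c (aromatic, D3) → match; 1× F (D1) → no; 2× C (D2) → no; 1× C (D1) → no; 1× N (D1) → no; 1× Cl (D1) → no.
That gives 4 matching atoms.

4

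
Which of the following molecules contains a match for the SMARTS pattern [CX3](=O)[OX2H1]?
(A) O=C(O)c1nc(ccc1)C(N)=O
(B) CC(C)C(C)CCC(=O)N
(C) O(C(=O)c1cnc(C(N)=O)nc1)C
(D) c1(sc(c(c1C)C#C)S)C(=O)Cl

A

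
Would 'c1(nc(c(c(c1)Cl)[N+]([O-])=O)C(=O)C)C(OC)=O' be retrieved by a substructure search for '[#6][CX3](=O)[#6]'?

Yes

The pattern [#6][CX3](=O)[#6] describes a carbonyl carbon (no H) flanked by two carbons — a ketone.
The molecule carries an acetyl/ketone group (-C(=O)CH3), whose atoms satisfy every constraint of the query, so the pattern matches.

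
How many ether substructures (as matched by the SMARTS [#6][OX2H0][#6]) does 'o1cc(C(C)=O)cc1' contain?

0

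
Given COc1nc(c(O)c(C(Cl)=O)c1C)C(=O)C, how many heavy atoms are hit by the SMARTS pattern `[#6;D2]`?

0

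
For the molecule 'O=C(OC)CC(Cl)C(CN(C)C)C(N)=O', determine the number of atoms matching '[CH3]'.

3

Check the 15 heavy atoms by environment: 2× C (H2) → no; 2× C (H1) → no; 1× Cl (H0) → no; 2× C (H0) → no; 3× O (H0) → no; 3× C (H3) → match; 1× N (H0) → no; 1× N (H2) → no.
That gives 3 matching atoms.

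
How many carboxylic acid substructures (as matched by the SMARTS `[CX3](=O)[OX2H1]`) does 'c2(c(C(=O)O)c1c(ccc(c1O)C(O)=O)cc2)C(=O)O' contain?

3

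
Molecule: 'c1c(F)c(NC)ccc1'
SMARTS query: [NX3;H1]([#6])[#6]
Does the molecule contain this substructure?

The pattern [NX3;H1]([#6])[#6] describes a trivalent nitrogen with one H, bonded to two carbons — a secondary amine.
The molecule carries an N-methylamino group (-NHCH3), whose atoms satisfy every constraint of the query, so the pattern matches.

Yes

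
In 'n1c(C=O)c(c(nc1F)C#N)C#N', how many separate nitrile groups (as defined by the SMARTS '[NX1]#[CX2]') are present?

2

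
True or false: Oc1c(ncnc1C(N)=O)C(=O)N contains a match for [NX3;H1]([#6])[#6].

False

The pattern [NX3;H1]([#6])[#6] describes a trivalent nitrogen with one H, bonded to two carbons — a secondary amine.
The closest candidate here is a primary amide (-C(=O)NH2), but the -C(=O)NH2 nitrogen has H2, not H1. No other fragment satisfies the full query, so there is no match.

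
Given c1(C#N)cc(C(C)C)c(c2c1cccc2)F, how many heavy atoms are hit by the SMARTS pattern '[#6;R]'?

The query [#6;R] means: carbon that is part of a ring.
Check the 16 heavy atoms by environment: 10× c (aromatic, in 6-ring) → match; 1× F (acyclic) → no; 4× C (acyclic) → no; 1× N (acyclic) → no.
That gives 10 matching atoms.

10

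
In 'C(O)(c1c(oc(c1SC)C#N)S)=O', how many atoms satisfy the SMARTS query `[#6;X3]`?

5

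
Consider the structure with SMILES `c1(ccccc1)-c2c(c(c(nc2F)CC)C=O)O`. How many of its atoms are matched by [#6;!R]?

The query [#6;!R] means: carbon not in any ring.
Check the 18 heavy atoms by environment: 1× n (aromatic, in 6-ring) → no; 11× c (aromatic, in 6-ring) → no; 1× F (acyclic) → no; 3× C (acyclic) → match; 2× O (acyclic) → no.
That gives 3 matching atoms.

3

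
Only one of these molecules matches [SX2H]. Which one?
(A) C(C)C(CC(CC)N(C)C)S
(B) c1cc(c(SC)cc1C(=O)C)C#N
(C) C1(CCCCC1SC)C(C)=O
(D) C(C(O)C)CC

A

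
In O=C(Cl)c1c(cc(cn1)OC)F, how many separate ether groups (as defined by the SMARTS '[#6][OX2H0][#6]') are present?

[#6][OX2H0][#6] is the SMARTS for an ether: an aliphatic oxygen bridging two carbons with no H on the oxygen.
Exactly one fragment in the molecule meets all constraints, giving 1 match.

1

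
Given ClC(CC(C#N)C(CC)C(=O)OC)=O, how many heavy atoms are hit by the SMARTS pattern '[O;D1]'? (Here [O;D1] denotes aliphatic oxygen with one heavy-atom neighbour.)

2

The query [O;D1] means: aliphatic oxygen bonded to exactly one heavy atom.
Check the 14 heavy atoms by environment: 3× C (D2) → no; 4× C (D3) → no; 2× C (D1) → no; 2× O (D1) → match; 1× Cl (D1) → no; 1× N (D1) → no; 1× O (D2) → no.
That gives 2 matching atoms.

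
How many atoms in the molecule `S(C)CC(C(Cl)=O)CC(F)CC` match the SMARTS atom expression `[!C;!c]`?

4

The query [!C;!c] means: neither aliphatic nor aromatic carbon — same as [!#6].
Check the 12 heavy atoms by environment: 8× C → no; 1× S → match; 1× O → match; 1× Cl → match; 1× F → match.
Summing the matching environments: 1 + 1 + 1 + 1 = 4 matching atoms.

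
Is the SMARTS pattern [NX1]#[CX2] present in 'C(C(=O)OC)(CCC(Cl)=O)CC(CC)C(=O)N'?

No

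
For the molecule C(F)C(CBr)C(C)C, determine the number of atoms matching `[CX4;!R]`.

6

The query [CX4;!R] means: aliphatic carbon with four total connections, not in a ring.
Check the 8 heavy atoms by environment: 6× C (X4, acyclic) → match; 1× Br (X1, acyclic) → no; 1× F (X1, acyclic) → no.
That gives 6 matching atoms.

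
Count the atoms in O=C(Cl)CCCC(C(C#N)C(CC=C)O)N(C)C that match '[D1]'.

Check the 18 heavy atoms by environment: 6× C (D2) → no; 4× C (D3) → no; 3× C (D1) → match; 1× N (D1) → match; 2× O (D1) → match; 1× Cl (D1) → match; 1× N (D3) → no.
Summing the matching environments: 3 + 1 + 2 + 1 = 7 matching atoms.

7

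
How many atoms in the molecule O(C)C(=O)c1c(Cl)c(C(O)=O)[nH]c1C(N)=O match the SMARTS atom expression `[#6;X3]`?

7

The query [#6;X3] means: any carbon (aromatic or not) with three total connections.
Check the 16 heavy atoms by environment: 1× n (aromatic, X3) → no; 4× c (aromatic, X3) → match; 3× C (X3) → match; 3× O (X1) → no; 1× N (X3) → no; 2× O (X2) → no; 1× C (X4) → no; 1× Cl (X1) → no.
Summing the matching environments: 4 + 3 = 7 matching atoms.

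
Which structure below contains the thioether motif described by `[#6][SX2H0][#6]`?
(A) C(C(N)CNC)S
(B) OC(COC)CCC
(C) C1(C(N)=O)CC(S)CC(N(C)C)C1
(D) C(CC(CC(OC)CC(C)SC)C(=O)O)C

D

[#6][SX2H0][#6] describes an aliphatic sulfur bridging two carbons with no H on the sulfur (a thioether).
(A) has a thiol (-SH) but the sulfur has H1, not H0 bridging two carbons.
(B) has a methoxy ether (-OCH3) but the bridging atom is O, not S.
(C) has a thiol (-SH) but the sulfur has H1, not H0 bridging two carbons.
(D) contains a methylthio ether (-SCH3), which satisfies every atom and bond constraint.
So the answer is (D).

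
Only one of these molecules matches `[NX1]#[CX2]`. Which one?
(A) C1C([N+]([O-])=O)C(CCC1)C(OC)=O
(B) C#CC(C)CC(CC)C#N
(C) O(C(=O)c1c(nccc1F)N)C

B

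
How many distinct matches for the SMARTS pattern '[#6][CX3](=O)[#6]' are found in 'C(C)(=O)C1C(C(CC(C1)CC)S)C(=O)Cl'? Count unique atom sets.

1

[#6][CX3](=O)[#6] is the SMARTS for a ketone: a carbonyl carbon (no H) flanked by two carbons.
Exactly one fragment in the molecule meets all constraints, giving 1 match.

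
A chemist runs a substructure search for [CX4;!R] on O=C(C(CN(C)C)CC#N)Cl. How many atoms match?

Check the 11 heavy atoms by environment: 5× C (X4, acyclic) → match; 1× C (X3, acyclic) → no; 1× O (X1, acyclic) → no; 1× Cl (X1, acyclic) → no; 1× N (X3, acyclic) → no; 1× C (X2, acyclic) → no; 1× N (X1, acyclic) → no.
That gives 5 matching atoms.

5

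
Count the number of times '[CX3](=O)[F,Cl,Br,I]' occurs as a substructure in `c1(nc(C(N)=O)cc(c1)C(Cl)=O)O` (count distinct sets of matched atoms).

[CX3](=O)[F,Cl,Br,I] is the SMARTS for an acyl halide: a carbonyl carbon bonded to a halogen.
Exactly one fragment in the molecule meets all constraints, giving 1 match.

1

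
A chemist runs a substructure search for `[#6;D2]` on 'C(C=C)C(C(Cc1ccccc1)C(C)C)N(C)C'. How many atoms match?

The query [#6;D2] means: any carbon bonded to exactly two heavy atoms.
Check the 18 heavy atoms by environment: 3× C (D2) → match; 3× C (D3) → no; 5× C (D1) → no; 1× N (D3) → no; 1× c (aromatic, D3) → no; 5× c (aromatic, D2) → match.
Summing the matching environments: 3 + 5 = 8 matching atoms.

8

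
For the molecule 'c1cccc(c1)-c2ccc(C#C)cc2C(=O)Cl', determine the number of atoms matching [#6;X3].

The query [#6;X3] means: any carbon (aromatic or not) with three total connections.
Check the 17 heavy atoms by environment: 12× c (aromatic, X3) → match; 2× C (X2) → no; 1× C (X3) → match; 1× O (X1) → no; 1× Cl (X1) → no.
Summing the matching environments: 12 + 1 = 13 matching atoms.

13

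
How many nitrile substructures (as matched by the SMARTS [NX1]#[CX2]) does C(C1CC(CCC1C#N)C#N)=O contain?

2

[NX1]#[CX2] is the SMARTS for a nitrile: a nitrogen triple-bonded to a two-connected carbon.
The molecule carries 2 separate instances of a nitrile (-C#N) meeting every constraint; each maps to a distinct set of atoms, giving 2 matches.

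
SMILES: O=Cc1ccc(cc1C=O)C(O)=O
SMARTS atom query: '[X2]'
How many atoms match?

1

The query [X2] means: any atom with exactly two total connections (bonds + H).
Check the 13 heavy atoms by environment: 6× c (aromatic, X3) → no; 3× C (X3) → no; 3× O (X1) → no; 1× O (X2) → match.
That gives 1 matching atom.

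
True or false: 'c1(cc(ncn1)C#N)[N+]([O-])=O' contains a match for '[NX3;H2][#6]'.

False

The pattern [NX3;H2][#6] describes a trivalent nitrogen with two H attached to carbon — a primary amine.
The closest candidate here is a nitrile (-C#N), but the nitrogen is NX1 (triple-bonded), not NX3 with two H. No other fragment satisfies the full query, so there is no match.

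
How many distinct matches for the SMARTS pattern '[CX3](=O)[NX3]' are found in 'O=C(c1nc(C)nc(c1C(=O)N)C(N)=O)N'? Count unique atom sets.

3

[CX3](=O)[NX3] is the SMARTS for an amide: a carbonyl carbon bonded to a trivalent nitrogen.
The molecule carries 3 separate instances of a primary amide (-C(=O)NH2) meeting every constraint; each maps to a distinct set of atoms, giving 3 matches.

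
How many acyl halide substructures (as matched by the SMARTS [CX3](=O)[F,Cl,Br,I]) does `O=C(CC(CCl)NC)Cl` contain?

1

[CX3](=O)[F,Cl,Br,I] is the SMARTS for an acyl halide: a carbonyl carbon bonded to a halogen.
Exactly one fragment in the molecule meets all constraints, giving 1 match.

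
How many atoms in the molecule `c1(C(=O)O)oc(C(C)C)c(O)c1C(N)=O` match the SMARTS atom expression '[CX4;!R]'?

3

The query [CX4;!R] means: aliphatic carbon with four total connections, not in a ring.
Check the 15 heavy atoms by environment: 1× o (aromatic, X2, in 5-ring) → no; 4× c (aromatic, X3, in 5-ring) → no; 2× C (X3, acyclic) → no; 2× O (X1, acyclic) → no; 2× O (X2, acyclic) → no; 3× C (X4, acyclic) → match; 1× N (X3, acyclic) → no.
That gives 3 matching atoms.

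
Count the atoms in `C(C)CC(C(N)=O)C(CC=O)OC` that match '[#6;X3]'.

The query [#6;X3] means: any carbon (aromatic or not) with three total connections.
Check the 13 heavy atoms by environment: 7× C (X4) → no; 2× C (X3) → match; 2× O (X1) → no; 1× N (X3) → no; 1× O (X2) → no.
That gives 2 matching atoms.

2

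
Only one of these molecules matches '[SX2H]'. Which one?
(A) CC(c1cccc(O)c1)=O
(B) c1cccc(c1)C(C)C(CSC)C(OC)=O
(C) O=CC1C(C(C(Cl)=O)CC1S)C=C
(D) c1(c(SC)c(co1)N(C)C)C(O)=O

[SX2H] describes an aliphatic sulfur with two connections, one being H (a thiol).
(A) has a hydroxyl group (-OH) but it is an -OH, not an -SH.
(B) has a methylthio ether (-SCH3) but the sulfur has H0 (bonded to two carbons), not H1.
(C) contains a thiol (-SH), which satisfies every atom and bond constraint.
(D) has a methylthio ether (-SCH3) but the sulfur has H0 (bonded to two carbons), not H1.
So the answer is (C).

C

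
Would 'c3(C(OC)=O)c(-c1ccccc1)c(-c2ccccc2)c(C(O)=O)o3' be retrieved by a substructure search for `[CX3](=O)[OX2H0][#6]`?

Yes

The pattern [CX3](=O)[OX2H0][#6] describes a carbonyl carbon bonded to an oxygen that is itself bonded to carbon (no H on that O) — an ester.
The molecule carries a methyl-ester group (-C(=O)OCH3), whose atoms satisfy every constraint of the query, so the pattern matches.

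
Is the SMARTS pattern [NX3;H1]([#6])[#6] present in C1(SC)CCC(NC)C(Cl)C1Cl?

Yes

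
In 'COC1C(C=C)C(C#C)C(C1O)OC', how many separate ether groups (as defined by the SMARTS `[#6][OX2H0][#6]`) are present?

2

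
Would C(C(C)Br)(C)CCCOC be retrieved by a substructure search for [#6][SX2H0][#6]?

No

The pattern [#6][SX2H0][#6] describes an aliphatic sulfur bridging two carbons with no H on the sulfur — a thioether.
The closest candidate here is a methoxy ether (-OCH3), but the bridging atom is O, not S. No other fragment satisfies the full query, so there is no match.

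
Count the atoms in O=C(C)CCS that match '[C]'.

4

Check the 6 heavy atoms by environment: 4× C → match; 1× O → no; 1× S → no.
That gives 4 matching atoms.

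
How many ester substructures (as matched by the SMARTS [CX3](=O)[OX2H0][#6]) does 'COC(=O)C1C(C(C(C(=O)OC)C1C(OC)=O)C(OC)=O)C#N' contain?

4

[CX3](=O)[OX2H0][#6] is the SMARTS for an ester: a carbonyl carbon bonded to an oxygen that is itself bonded to carbon (no H on that O).
The molecule carries 4 separate instances of a methyl-ester group (-C(=O)OCH3) meeting every constraint; each maps to a distinct set of atoms, giving 4 matches.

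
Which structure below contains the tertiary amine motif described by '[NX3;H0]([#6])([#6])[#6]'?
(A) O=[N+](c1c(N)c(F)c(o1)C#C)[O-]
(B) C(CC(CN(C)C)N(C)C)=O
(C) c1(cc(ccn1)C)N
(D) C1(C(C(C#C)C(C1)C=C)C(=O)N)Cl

B

[NX3;H0]([#6])([#6])[#6] describes a trivalent nitrogen with no H, bonded to three carbons (a tertiary amine).
(A) has a primary amino group (-NH2) but the nitrogen has H2, not H0 with three carbons.
(B) contains a dimethylamino group (-N(CH3)2), which satisfies every atom and bond constraint.
(C) has a primary amino group (-NH2) but the nitrogen has H2, not H0 with three carbons.
(D) has a primary amide (-C(=O)NH2) but the amide nitrogen has H2 and only one carbon neighbour.
So the answer is (B).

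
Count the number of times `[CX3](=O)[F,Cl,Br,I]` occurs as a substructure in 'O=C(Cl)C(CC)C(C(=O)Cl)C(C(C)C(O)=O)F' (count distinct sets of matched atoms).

2

[CX3](=O)[F,Cl,Br,I] is the SMARTS for an acyl halide: a carbonyl carbon bonded to a halogen.
The molecule carries 2 separate instances of an acyl chloride (-C(=O)Cl) meeting every constraint; each maps to a distinct set of atoms, giving 2 matches.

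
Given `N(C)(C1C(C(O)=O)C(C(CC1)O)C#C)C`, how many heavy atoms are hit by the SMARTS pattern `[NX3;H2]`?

0

The query [NX3;H2] means: aliphatic N with 3 total connections, two of them H — an -NH2 nitrogen (amine or amide).
Check the 15 heavy atoms by environment: 2× C (H2, X4) → no; 4× C (H1, X4) → no; 2× O (H1, X2) → no; 1× C (H0, X3) → no; 1× O (H0, X1) → no; 1× C (H0, X2) → no; 1× C (H1, X2) → no; 1× N (H0, X3) → no; 2× C (H3, X4) → no.
No environment satisfies the query, so 0 matching atoms.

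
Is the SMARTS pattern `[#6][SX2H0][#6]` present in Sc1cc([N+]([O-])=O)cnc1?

The pattern [#6][SX2H0][#6] describes an aliphatic sulfur bridging two carbons with no H on the sulfur — a thioether.
The closest candidate here is a thiol (-SH), but the sulfur has H1, not H0 bridging two carbons. No other fragment satisfies the full query, so there is no match.

No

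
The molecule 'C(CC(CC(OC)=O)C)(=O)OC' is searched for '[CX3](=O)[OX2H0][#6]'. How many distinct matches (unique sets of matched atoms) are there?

2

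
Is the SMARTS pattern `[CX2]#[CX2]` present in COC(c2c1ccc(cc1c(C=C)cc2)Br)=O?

No

The pattern [CX2]#[CX2] describes a carbon-carbon triple bond — an alkyne.
The closest candidate here is a vinyl group (-CH=CH2), but the C=C is a double bond; both carbons are CX3, not CX2. No other fragment satisfies the full query, so there is no match.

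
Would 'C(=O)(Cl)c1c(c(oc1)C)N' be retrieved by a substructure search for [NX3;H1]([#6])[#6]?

The pattern [NX3;H1]([#6])[#6] describes a trivalent nitrogen with one H, bonded to two carbons — a secondary amine.
The closest candidate here is a primary amino group (-NH2), but the nitrogen has H2 and only one carbon neighbour. No other fragment satisfies the full query, so there is no match.

No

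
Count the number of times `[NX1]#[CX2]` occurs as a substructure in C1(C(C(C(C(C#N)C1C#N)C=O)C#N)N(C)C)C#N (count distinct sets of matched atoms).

[NX1]#[CX2] is the SMARTS for a nitrile: a nitrogen triple-bonded to a two-connected carbon.
The molecule carries 4 separate instances of a nitrile (-C#N) meeting every constraint; each maps to a distinct set of atoms, giving 4 matches.

4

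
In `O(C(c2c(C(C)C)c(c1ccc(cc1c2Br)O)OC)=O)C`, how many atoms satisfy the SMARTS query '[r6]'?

The query [r6] means: r6 matches atoms in a six-membered ring.
Check the 21 heavy atoms by environment: 10× c (aromatic, in 6-ring) → match; 1× Br (acyclic) → no; 4× O (acyclic) → no; 6× C (acyclic) → no.
That gives 10 matching atoms.

10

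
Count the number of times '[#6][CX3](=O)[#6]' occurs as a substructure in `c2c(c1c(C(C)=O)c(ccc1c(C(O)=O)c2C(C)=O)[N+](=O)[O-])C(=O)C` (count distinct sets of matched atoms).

3

[#6][CX3](=O)[#6] is the SMARTS for a ketone: a carbonyl carbon (no H) flanked by two carbons.
The molecule carries 3 separate instances of an acetyl/ketone group (-C(=O)CH3) meeting every constraint; each maps to a distinct set of atoms, giving 3 matches.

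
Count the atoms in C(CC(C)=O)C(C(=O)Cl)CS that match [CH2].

3

The query [CH2] means: aliphatic carbon with exactly two hydrogens.
Check the 11 heavy atoms by environment: 3× C (H2) → match; 1× C (H1) → no; 2× C (H0) → no; 2× O (H0) → no; 1× C (H3) → no; 1× Cl (H0) → no; 1× S (H1) → no.
That gives 3 matching atoms.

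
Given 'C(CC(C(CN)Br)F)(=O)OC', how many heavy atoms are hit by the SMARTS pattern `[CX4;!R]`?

5

Check the 11 heavy atoms by environment: 5× C (X4, acyclic) → match; 1× F (X1, acyclic) → no; 1× Br (X1, acyclic) → no; 1× C (X3, acyclic) → no; 1× O (X1, acyclic) → no; 1× O (X2, acyclic) → no; 1× N (X3, acyclic) → no.
That gives 5 matching atoms.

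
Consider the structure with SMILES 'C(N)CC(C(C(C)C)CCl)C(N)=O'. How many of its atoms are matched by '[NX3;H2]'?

The query [NX3;H2] means: aliphatic N with 3 total connections, two of them H — an -NH2 nitrogen (amine or amide).
Check the 13 heavy atoms by environment: 3× C (H2, X4) → no; 3× C (H1, X4) → no; 2× N (H2, X3) → match; 2× C (H3, X4) → no; 1× C (H0, X3) → no; 1× O (H0, X1) → no; 1× Cl (H0, X1) → no.
That gives 2 matching atoms.

2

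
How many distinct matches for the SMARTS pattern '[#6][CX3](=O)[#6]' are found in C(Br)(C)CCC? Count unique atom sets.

0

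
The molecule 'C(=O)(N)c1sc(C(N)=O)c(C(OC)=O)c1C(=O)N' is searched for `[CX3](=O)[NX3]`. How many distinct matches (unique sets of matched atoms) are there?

3

[CX3](=O)[NX3] is the SMARTS for an amide: a carbonyl carbon bonded to a trivalent nitrogen.
The molecule carries 3 separate instances of a primary amide (-C(=O)NH2) meeting every constraint; each maps to a distinct set of atoms, giving 3 matches.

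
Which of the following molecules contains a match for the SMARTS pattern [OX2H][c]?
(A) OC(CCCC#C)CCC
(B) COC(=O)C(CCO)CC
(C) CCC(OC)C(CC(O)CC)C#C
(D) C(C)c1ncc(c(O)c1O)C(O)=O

D

[OX2H][c] describes a hydroxyl oxygen attached to an aromatic carbon (a phenol).
(A) has a hydroxyl group (-OH) but the -OH is on an aliphatic carbon, not an aromatic c.
(B) has a hydroxyl group (-OH) but the -OH is on an aliphatic carbon, not an aromatic c.
(C) has a hydroxyl group (-OH) but the -OH is on an aliphatic carbon, not an aromatic c.
(D) contains a hydroxyl group (-OH), which satisfies every atom and bond constraint.
So the answer is (D).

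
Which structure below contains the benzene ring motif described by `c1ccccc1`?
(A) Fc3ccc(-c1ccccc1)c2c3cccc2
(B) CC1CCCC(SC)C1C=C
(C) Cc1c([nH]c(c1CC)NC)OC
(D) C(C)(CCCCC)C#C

A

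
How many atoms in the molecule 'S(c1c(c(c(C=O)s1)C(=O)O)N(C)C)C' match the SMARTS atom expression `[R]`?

Check the 15 heavy atoms by environment: 1× s (aromatic, in 5-ring) → match; 4× c (aromatic, in 5-ring) → match; 1× S (acyclic) → no; 5× C (acyclic) → no; 1× N (acyclic) → no; 3× O (acyclic) → no.
Summing the matching environments: 1 + 4 = 5 matching atoms.

5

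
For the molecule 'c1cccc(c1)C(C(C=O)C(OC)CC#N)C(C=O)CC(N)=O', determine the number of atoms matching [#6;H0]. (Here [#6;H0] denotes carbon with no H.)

3

The query [#6;H0] means: any carbon with no attached hydrogen.
Check the 23 heavy atoms by environment: 2× C (H2) → no; 6× C (H1) → no; 4× O (H0) → no; 2× C (H0) → match; 1× N (H2) → no; 1× N (H0) → no; 1× C (H3) → no; 1× c (aromatic, H0) → match; 5× c (aromatic, H1) → no.
Summing the matching environments: 2 + 1 = 3 matching atoms.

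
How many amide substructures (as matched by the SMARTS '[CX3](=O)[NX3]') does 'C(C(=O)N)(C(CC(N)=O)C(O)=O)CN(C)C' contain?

[CX3](=O)[NX3] is the SMARTS for an amide: a carbonyl carbon bonded to a trivalent nitrogen.
The molecule carries 2 separate instances of a primary amide (-C(=O)NH2) meeting every constraint; each maps to a distinct set of atoms, giving 2 matches.

2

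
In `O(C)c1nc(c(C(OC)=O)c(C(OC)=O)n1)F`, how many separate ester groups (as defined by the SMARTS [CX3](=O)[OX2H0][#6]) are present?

2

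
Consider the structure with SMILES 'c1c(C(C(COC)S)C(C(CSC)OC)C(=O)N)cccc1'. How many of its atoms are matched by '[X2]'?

4

The query [X2] means: any atom with exactly two total connections (bonds + H).
Check the 22 heavy atoms by environment: 9× C (X4) → no; 2× O (X2) → match; 2× S (X2) → match; 6× c (aromatic, X3) → no; 1× C (X3) → no; 1× O (X1) → no; 1× N (X3) → no.
Summing the matching environments: 2 + 2 = 4 matching atoms.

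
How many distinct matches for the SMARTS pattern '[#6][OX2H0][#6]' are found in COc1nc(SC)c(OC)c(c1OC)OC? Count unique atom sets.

4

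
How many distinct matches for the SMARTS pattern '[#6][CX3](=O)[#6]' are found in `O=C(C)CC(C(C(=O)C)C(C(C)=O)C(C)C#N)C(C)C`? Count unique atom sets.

3

[#6][CX3](=O)[#6] is the SMARTS for a ketone: a carbonyl carbon (no H) flanked by two carbons.
The molecule carries 3 separate instances of an acetyl/ketone group (-C(=O)CH3) meeting every constraint; each maps to a distinct set of atoms, giving 3 matches.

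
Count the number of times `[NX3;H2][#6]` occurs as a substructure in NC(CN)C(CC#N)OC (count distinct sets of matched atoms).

[NX3;H2][#6] is the SMARTS for a primary amine: a trivalent nitrogen with two H attached to carbon.
The molecule carries 2 separate instances of a primary amino group (-NH2) meeting every constraint; each maps to a distinct set of atoms, giving 2 matches.

2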